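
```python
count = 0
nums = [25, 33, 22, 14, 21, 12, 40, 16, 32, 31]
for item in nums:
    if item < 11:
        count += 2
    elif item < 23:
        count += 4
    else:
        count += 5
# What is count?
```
Trace:
  count=0
  count=5, item=25
  count=10, item=33
  count=14, item=22
  count=18, item=14
  count=22, item=21
  count=26, item=12
  count=31, item=40
  count=35, item=16
  count=40, item=32
  count=45, item=31

Final answer: 45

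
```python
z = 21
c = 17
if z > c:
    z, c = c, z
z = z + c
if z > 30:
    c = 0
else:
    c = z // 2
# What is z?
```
Trace:
  z=21
  z=21, c=17
  z=17, c=21
  z=38, c=21
  z=38, c=0

Final answer: 38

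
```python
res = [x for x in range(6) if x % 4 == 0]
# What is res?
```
Trace:
  x=0
  x=1
  x=2
  x=3
  x=4
  x=5
  res=[0, 4]

Final answer: [0, 4]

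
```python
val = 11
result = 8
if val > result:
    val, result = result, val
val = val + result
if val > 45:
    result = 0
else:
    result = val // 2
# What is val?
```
Trace:
  val=11
  val=11, result=8
  val=8, result=11
  val=19, result=11
  val=19, result=9

Final answer: 19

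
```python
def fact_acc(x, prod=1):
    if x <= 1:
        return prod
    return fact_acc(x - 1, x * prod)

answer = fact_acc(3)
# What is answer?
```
Call trace:
fact_acc(x=3, prod=1)
  fact_acc(x=2, prod=3)
    fact_acc(x=1, prod=6)
    -> return 6
  -> return 6
-> return 6

Final answer: 6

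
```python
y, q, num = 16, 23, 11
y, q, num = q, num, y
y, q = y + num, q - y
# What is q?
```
Trace:
  y=16, q=23, num=11
  y=23, q=11, num=16
  y=39, q=-12, num=16

Final answer: -12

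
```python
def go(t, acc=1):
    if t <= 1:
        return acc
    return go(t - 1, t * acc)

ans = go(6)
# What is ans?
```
Call trace:
go(t=6, acc=1)
  go(t=5, acc=6)
    go(t=4, acc=30)
      go(t=3, acc=120)
        go(t=2, acc=360)
          go(t=1, acc=720)
          -> return 720
        -> return 720
      -> return 720
    -> return 720
  -> return 720
-> return 720

Final answer: 720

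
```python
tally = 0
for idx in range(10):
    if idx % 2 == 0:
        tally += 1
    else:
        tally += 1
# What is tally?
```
Trace:
  tally=0
  tally=1, idx=0
  tally=2, idx=1
  tally=3, idx=2
  tally=4, idx=3
  tally=5, idx=4
  tally=6, idx=5
  tally=7, idx=6
  tally=8, idx=7
  tally=9, idx=8
  tally=10, idx=9

Final answer: 10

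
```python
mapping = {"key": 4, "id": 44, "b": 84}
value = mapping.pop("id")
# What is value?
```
Trace:
  mapping={'key': 4, 'id': 44, 'b': 84}
  mapping={'key': 4, 'b': 84}, value=44

Final answer: 44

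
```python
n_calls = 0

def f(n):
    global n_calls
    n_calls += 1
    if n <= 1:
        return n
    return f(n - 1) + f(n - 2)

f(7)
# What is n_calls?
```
Call trace (a repeated sub-call is expanded the first time; later identical calls just restate its return value):
f(n=7)
  f(n=6)
    f(n=5)
      f(n=4)
        f(n=3)
          f(n=2)
            f(n=1)
            -> return 1
            f(n=0)
            -> return 0
          -> return 1
          f(n=1)
          -> return 1
        -> return 2
        f(n=2) -> return 1  (same call as traced above)
      -> return 3
      f(n=3) -> return 2  (same call as traced above)
    -> return 5
    f(n=4) -> return 3  (same call as traced above)
  -> return 8
  f(n=5) -> return 5  (same call as traced above)
-> return 13

n_calls is incremented once per call, so count the calls in each subtree. Let C(n) = number of calls made by f(n).
C(0) = C(1) = 1 (base case, no recursion); C(n) = 1 + C(n - 1) + C(n - 2) otherwise.
C(2) = 1 + C(1) + C(0) = 1 + 1 + 1 = 3
C(3) = 1 + C(2) + C(1) = 1 + 3 + 1 = 5
C(4) = 1 + C(3) + C(2) = 1 + 5 + 3 = 9
C(5) = 1 + C(4) + C(3) = 1 + 9 + 5 = 15
C(6) = 1 + C(5) + C(4) = 1 + 15 + 9 = 25
C(7) = 1 + C(6) + C(5) = 1 + 25 + 15 = 41
n_calls = C(7) = 41

Final answer: 41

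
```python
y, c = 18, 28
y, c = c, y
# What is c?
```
Trace:
  y=18, c=28
  y=28, c=18

Final answer: 18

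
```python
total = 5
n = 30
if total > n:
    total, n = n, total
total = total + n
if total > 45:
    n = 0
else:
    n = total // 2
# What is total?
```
Trace:
  total=5
  total=5, n=30
  total=5, n=30
  total=35, n=30
  total=35, n=17

Final answer: 35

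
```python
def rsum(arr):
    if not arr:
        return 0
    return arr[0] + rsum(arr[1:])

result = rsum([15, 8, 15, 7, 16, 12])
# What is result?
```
Call trace:
rsum(arr=[15, 8, 15, 7, 16, 12])
  rsum(arr=[8, 15, 7, 16, 12])
    rsum(arr=[15, 7, 16, 12])
      rsum(arr=[7, 16, 12])
        rsum(arr=[16, 12])
          rsum(arr=[12])
            rsum(arr=[])
            -> return 0
          -> return 12
        -> return 28
      -> return 35
    -> return 50
  -> return 58
-> return 73

Final answer: 73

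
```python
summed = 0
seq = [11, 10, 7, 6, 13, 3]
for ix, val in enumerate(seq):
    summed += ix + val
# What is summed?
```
Trace:
  summed=0
  summed=11, ix=0, val=11
  summed=22, ix=1, val=10
  summed=31, ix=2, val=7
  summed=40, ix=3, val=6
  summed=57, ix=4, val=13
  summed=65, ix=5, val=3

Final answer: 65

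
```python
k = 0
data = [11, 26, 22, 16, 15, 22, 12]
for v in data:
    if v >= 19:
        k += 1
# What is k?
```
Trace:
  k=0
  k=0, v=11
  k=1, v=26
  k=2, v=22
  k=2, v=16
  k=2, v=15
  k=3, v=22
  k=3, v=12

Final answer: 3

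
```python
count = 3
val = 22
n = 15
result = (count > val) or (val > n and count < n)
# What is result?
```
Trace:
  count=3
  count=3, val=22
  count=3, val=22, n=15
  count=3, val=22, n=15, result=True

Final answer: True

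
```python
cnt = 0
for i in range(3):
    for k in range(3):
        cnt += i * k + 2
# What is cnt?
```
Trace:
  cnt=0
  cnt=2, i=0, k=0
  cnt=4, i=0, k=1
  cnt=6, i=0, k=2
  cnt=8, i=1, k=0
  cnt=11, i=1, k=1
  cnt=15, i=1, k=2
  cnt=17, i=2, k=0
  cnt=21, i=2, k=1
  cnt=27, i=2, k=2

Final answer: 27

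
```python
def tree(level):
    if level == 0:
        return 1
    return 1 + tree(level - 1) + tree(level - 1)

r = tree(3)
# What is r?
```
Call trace (a repeated sub-call is expanded the first time; later identical calls just restate its return value):
tree(level=3)
  tree(level=2)
    tree(level=1)
      tree(level=0)
      -> return 1
      tree(level=0)
      -> return 1
    -> return 3
    tree(level=1) -> return 3  (same call as traced above)
  -> return 7
  tree(level=2) -> return 7  (same call as traced above)
-> return 15

Final answer: 15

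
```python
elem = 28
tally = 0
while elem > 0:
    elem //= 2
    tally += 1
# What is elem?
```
Trace:
  elem=28
  elem=28, tally=0
  elem=14, tally=1
  elem=7, tally=2
  elem=3, tally=3
  elem=1, tally=4
  elem=0, tally=5

Final answer: 0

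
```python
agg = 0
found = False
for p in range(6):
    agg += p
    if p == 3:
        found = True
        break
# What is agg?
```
Trace:
  agg=0
  agg=0, found=False
  agg=0, found=False, p=0
  agg=1, found=False, p=1
  agg=3, found=False, p=2
  agg=6, found=True, p=3

Final answer: 6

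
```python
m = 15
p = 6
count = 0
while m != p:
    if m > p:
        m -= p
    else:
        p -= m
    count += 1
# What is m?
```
Trace:
  m=15
  m=15, p=6
  m=15, p=6, count=0
  m=9, p=6, count=1
  m=3, p=6, count=2
  m=3, p=3, count=3

Final answer: 3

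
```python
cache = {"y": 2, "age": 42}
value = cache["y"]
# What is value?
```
Trace:
  cache={'y': 2, 'age': 42}
  cache={'y': 2, 'age': 42}, value=2

Final answer: 2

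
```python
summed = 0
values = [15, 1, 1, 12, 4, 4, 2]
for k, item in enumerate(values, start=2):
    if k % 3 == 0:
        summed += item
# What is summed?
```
Trace:
  summed=0
  summed=0, k=2, item=15
  summed=1, k=3, item=1
  summed=1, k=4, item=1
  summed=1, k=5, item=12
  summed=5, k=6, item=4
  summed=5, k=7, item=4
  summed=5, k=8, item=2

Final answer: 5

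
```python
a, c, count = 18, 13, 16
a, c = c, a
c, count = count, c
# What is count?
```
Trace:
  a=18, c=13, count=16
  a=13, c=18, count=16
  a=13, c=16, count=18

Final answer: 18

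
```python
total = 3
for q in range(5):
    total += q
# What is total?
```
Trace:
  total=3
  total=3, q=0
  total=4, q=1
  total=6, q=2
  total=9, q=3
  total=13, q=4

Final answer: 13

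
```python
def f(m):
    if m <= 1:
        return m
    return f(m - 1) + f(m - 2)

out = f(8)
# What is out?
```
Call trace (a repeated sub-call is expanded the first time; later identical calls just restate its return value):
f(m=8)
  f(m=7)
    f(m=6)
      f(m=5)
        f(m=4)
          f(m=3)
            f(m=2)
              f(m=1)
              -> return 1
              f(m=0)
              -> return 0
            -> return 1
            f(m=1)
            -> return 1
          -> return 2
          f(m=2) -> return 1  (same call as traced above)
        -> return 3
        f(m=3) -> return 2  (same call as traced above)
      -> return 5
      f(m=4) -> return 3  (same call as traced above)
    -> return 8
    f(m=5) -> return 5  (same call as traced above)
  -> return 13
  f(m=6) -> return 8  (same call as traced above)
-> return 21

Final answer: 21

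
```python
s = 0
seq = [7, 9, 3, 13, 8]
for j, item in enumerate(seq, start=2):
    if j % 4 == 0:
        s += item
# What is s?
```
Trace:
  s=0
  s=0, j=2, item=7
  s=0, j=3, item=9
  s=3, j=4, item=3
  s=3, j=5, item=13
  s=3, j=6, item=8

Final answer: 3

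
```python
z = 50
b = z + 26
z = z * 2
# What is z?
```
Trace:
  z=50
  z=50, b=76
  z=100, b=76

Final answer: 100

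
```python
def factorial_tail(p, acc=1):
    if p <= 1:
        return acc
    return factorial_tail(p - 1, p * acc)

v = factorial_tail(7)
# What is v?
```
Call trace:
factorial_tail(p=7, acc=1)
  factorial_tail(p=6, acc=7)
    factorial_tail(p=5, acc=42)
      factorial_tail(p=4, acc=210)
        factorial_tail(p=3, acc=840)
          factorial_tail(p=2, acc=2520)
            factorial_tail(p=1, acc=5040)
            -> return 5040
          -> return 5040
        -> return 5040
      -> return 5040
    -> return 5040
  -> return 5040
-> return 5040

Final answer: 5040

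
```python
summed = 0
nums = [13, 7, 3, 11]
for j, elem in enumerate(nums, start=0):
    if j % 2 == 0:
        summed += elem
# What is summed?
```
Trace:
  summed=0
  summed=13, j=0, elem=13
  summed=13, j=1, elem=7
  summed=16, j=2, elem=3
  summed=16, j=3, elem=11

Final answer: 16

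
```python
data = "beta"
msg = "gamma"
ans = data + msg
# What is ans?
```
Trace:
  data='beta'
  data='beta', msg='gamma'
  data='beta', msg='gamma', ans='betagamma'

Final answer: 'betagamma'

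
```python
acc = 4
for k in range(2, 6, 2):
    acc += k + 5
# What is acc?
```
Trace:
  acc=4
  acc=11, k=2
  acc=20, k=4

Final answer: 20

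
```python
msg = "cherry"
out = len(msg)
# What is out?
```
Trace:
  msg='cherry'
  msg='cherry', out=6

Final answer: 6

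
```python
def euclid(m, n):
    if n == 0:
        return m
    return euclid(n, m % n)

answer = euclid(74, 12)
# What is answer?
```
Call trace:
euclid(m=74, n=12)
  euclid(m=12, n=2)
    euclid(m=2, n=0)
    -> return 2
  -> return 2
-> return 2

Final answer: 2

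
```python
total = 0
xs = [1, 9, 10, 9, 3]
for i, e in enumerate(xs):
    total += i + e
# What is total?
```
Trace:
  total=0
  total=1, i=0, e=1
  total=11, i=1, e=9
  total=23, i=2, e=10
  total=35, i=3, e=9
  total=42, i=4, e=3

Final answer: 42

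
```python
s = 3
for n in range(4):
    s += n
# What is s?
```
Trace:
  s=3
  s=3, n=0
  s=4, n=1
  s=6, n=2
  s=9, n=3

Final answer: 9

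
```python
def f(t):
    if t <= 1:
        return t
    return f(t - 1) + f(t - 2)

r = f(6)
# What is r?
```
Call trace (a repeated sub-call is expanded the first time; later identical calls just restate its return value):
f(t=6)
  f(t=5)
    f(t=4)
      f(t=3)
        f(t=2)
          f(t=1)
          -> return 1
          f(t=0)
          -> return 0
        -> return 1
        f(t=1)
        -> return 1
      -> return 2
      f(t=2) -> return 1  (same call as traced above)
    -> return 3
    f(t=3) -> return 2  (same call as traced above)
  -> return 5
  f(t=4) -> return 3  (same call as traced above)
-> return 8

Final answer: 8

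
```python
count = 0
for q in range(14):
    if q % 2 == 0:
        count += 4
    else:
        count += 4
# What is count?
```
Trace:
  count=0
  count=4, q=0
  count=8, q=1
  count=12, q=2
  count=16, q=3
  count=20, q=4
  count=24, q=5
  count=28, q=6
  count=32, q=7
  count=36, q=8
  count=40, q=9
  count=44, q=10
  count=48, q=11
  count=52, q=12
  count=56, q=13

Final answer: 56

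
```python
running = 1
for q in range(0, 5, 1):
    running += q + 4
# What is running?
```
Trace:
  running=1
  running=5, q=0
  running=10, q=1
  running=16, q=2
  running=23, q=3
  running=31, q=4

Final answer: 31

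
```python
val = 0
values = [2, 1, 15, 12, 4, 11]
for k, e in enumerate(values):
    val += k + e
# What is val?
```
Trace:
  val=0
  val=2, k=0, e=2
  val=4, k=1, e=1
  val=21, k=2, e=15
  val=36, k=3, e=12
  val=44, k=4, e=4
  val=60, k=5, e=11

Final answer: 60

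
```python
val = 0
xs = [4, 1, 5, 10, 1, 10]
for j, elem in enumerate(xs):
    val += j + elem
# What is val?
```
Trace:
  val=0
  val=4, j=0, elem=4
  val=6, j=1, elem=1
  val=13, j=2, elem=5
  val=26, j=3, elem=10
  val=31, j=4, elem=1
  val=46, j=5, elem=10

Final answer: 46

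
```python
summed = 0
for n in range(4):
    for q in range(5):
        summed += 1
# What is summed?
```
Trace:
  summed=0
  summed=1, n=0, q=0
  summed=2, n=0, q=1
  summed=3, n=0, q=2
  summed=4, n=0, q=3
  summed=5, n=0, q=4
  summed=6, n=1, q=0
  summed=7, n=1, q=1
  summed=8, n=1, q=2
  summed=9, n=1, q=3
  summed=10, n=1, q=4
  summed=11, n=2, q=0
  summed=12, n=2, q=1
  summed=13, n=2, q=2
  summed=14, n=2, q=3
  summed=15, n=2, q=4
  summed=16, n=3, q=0
  summed=17, n=3, q=1
  summed=18, n=3, q=2
  summed=19, n=3, q=3
  summed=20, n=3, q=4

Final answer: 20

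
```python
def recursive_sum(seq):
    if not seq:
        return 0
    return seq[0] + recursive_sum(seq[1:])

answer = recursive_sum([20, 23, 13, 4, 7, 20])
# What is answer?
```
Call trace:
recursive_sum(seq=[20, 23, 13, 4, 7, 20])
  recursive_sum(seq=[23, 13, 4, 7, 20])
    recursive_sum(seq=[13, 4, 7, 20])
      recursive_sum(seq=[4, 7, 20])
        recursive_sum(seq=[7, 20])
          recursive_sum(seq=[20])
            recursive_sum(seq=[])
            -> return 0
          -> return 20
        -> return 27
      -> return 31
    -> return 44
  -> return 67
-> return 87

Final answer: 87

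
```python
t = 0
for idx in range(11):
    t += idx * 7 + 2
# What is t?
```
Trace:
  t=0
  t=2, idx=0
  t=11, idx=1
  t=27, idx=2
  t=50, idx=3
  t=80, idx=4
  t=117, idx=5
  t=161, idx=6
  t=212, idx=7
  t=270, idx=8
  t=335, idx=9
  t=407, idx=10

Final answer: 407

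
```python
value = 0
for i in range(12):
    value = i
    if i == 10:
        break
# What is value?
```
Trace:
  value=0
  value=0, i=0
  value=1, i=1
  value=2, i=2
  value=3, i=3
  value=4, i=4
  value=5, i=5
  value=6, i=6
  value=7, i=7
  value=8, i=8
  value=9, i=9
  value=10, i=10

Final answer: 10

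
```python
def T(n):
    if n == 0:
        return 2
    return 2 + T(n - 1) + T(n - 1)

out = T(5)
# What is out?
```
Call trace (a repeated sub-call is expanded the first time; later identical calls just restate its return value):
T(n=5)
  T(n=4)
    T(n=3)
      T(n=2)
        T(n=1)
          T(n=0)
          -> return 2
          T(n=0)
          -> return 2
        -> return 6
        T(n=1) -> return 6  (same call as traced above)
      -> return 14
      T(n=2) -> return 14  (same call as traced above)
    -> return 30
    T(n=3) -> return 30  (same call as traced above)
  -> return 62
  T(n=4) -> return 62  (same call as traced above)
-> return 126

Final answer: 126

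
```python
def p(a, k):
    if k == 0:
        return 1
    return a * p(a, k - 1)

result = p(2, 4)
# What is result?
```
Call trace:
p(a=2, k=4)
  p(a=2, k=3)
    p(a=2, k=2)
      p(a=2, k=1)
        p(a=2, k=0)
        -> return 1
      -> return 2
    -> return 4
  -> return 8
-> return 16

Final answer: 16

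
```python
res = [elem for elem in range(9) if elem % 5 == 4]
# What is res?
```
Trace:
  elem=0
  elem=1
  elem=2
  elem=3
  elem=4
  elem=5
  elem=6
  elem=7
  elem=8
  res=[4]

Final answer: [4]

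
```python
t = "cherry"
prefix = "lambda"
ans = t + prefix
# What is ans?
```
Trace:
  t='cherry'
  t='cherry', prefix='lambda'
  t='cherry', prefix='lambda', ans='cherrylambda'

Final answer: 'cherrylambda'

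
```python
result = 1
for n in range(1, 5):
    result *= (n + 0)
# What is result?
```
Trace:
  result=1
  result=1, n=1
  result=2, n=2
  result=6, n=3
  result=24, n=4

Final answer: 24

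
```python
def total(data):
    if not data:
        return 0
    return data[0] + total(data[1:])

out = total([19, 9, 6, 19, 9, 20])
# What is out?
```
Call trace:
total(data=[19, 9, 6, 19, 9, 20])
  total(data=[9, 6, 19, 9, 20])
    total(data=[6, 19, 9, 20])
      total(data=[19, 9, 20])
        total(data=[9, 20])
          total(data=[20])
            total(data=[])
            -> return 0
          -> return 20
        -> return 29
      -> return 48
    -> return 54
  -> return 63
-> return 82

Final answer: 82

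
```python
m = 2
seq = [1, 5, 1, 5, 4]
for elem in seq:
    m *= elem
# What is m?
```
Trace:
  m=2
  m=2, elem=1
  m=10, elem=5
  m=10, elem=1
  m=50, elem=5
  m=200, elem=4

Final answer: 200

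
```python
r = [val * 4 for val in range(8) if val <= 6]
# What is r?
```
Trace:
  val=0
  val=1
  val=2
  val=3
  val=4
  val=5
  val=6
  val=7
  r=[0, 4, 8, 12, 16, 20, 24]

Final answer: [0, 4, 8, 12, 16, 20, 24]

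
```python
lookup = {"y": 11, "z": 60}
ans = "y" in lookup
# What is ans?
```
Trace:
  lookup={'y': 11, 'z': 60}
  lookup={'y': 11, 'z': 60}, ans=True

Final answer: True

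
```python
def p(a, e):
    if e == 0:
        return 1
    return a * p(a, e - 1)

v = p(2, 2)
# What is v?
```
Call trace:
p(a=2, e=2)
  p(a=2, e=1)
    p(a=2, e=0)
    -> return 1
  -> return 2
-> return 4

Final answer: 4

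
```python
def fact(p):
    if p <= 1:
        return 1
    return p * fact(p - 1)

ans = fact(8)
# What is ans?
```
Call trace:
fact(p=8)
  fact(p=7)
    fact(p=6)
      fact(p=5)
        fact(p=4)
          fact(p=3)
            fact(p=2)
              fact(p=1)
              -> return 1
            -> return 2
          -> return 6
        -> return 24
      -> return 120
    -> return 720
  -> return 5040
-> return 40320

Final answer: 40320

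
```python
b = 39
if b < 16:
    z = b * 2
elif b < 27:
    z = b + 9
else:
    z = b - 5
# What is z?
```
Trace:
  b=39
  b=39, z=34

Final answer: 34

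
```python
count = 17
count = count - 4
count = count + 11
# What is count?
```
Trace:
  count=17
  count=13
  count=24

Final answer: 24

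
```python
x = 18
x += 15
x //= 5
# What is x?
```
Trace:
  x=18
  x=33
  x=6

Final answer: 6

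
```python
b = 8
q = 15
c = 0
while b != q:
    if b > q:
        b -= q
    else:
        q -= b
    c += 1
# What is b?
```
Trace:
  b=8
  b=8, q=15
  b=8, q=15, c=0
  b=8, q=7, c=1
  b=1, q=7, c=2
  b=1, q=6, c=3
  b=1, q=5, c=4
  b=1, q=4, c=5
  b=1, q=3, c=6
  b=1, q=2, c=7
  b=1, q=1, c=8

Final answer: 1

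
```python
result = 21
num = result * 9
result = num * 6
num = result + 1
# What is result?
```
Trace:
  result=21
  result=21, num=189
  result=1134, num=189
  result=1134, num=1135

Final answer: 1134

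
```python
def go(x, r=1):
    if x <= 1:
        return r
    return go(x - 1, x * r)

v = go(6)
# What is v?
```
Call trace:
go(x=6, r=1)
  go(x=5, r=6)
    go(x=4, r=30)
      go(x=3, r=120)
        go(x=2, r=360)
          go(x=1, r=720)
          -> return 720
        -> return 720
      -> return 720
    -> return 720
  -> return 720
-> return 720

Final answer: 720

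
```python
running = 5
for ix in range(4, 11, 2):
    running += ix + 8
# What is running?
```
Trace:
  running=5
  running=17, ix=4
  running=31, ix=6
  running=47, ix=8
  running=65, ix=10

Final answer: 65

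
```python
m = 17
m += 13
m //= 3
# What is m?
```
Trace:
  m=17
  m=30
  m=10

Final answer: 10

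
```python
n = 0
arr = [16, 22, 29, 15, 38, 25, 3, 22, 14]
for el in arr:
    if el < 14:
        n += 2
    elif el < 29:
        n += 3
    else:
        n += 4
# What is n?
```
Trace:
  n=0
  n=3, el=16
  n=6, el=22
  n=10, el=29
  n=13, el=15
  n=17, el=38
  n=20, el=25
  n=22, el=3
  n=25, el=22
  n=28, el=14

Final answer: 28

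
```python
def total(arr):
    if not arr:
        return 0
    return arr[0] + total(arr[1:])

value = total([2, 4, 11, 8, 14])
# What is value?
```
Call trace:
total(arr=[2, 4, 11, 8, 14])
  total(arr=[4, 11, 8, 14])
    total(arr=[11, 8, 14])
      total(arr=[8, 14])
        total(arr=[14])
          total(arr=[])
          -> return 0
        -> return 14
      -> return 22
    -> return 33
  -> return 37
-> return 39

Final answer: 39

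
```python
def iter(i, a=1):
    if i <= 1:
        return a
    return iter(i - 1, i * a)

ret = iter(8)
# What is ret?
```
Call trace:
iter(i=8, a=1)
  iter(i=7, a=8)
    iter(i=6, a=56)
      iter(i=5, a=336)
        iter(i=4, a=1680)
          iter(i=3, a=6720)
            iter(i=2, a=20160)
              iter(i=1, a=40320)
              -> return 40320
            -> return 40320
          -> return 40320
        -> return 40320
      -> return 40320
    -> return 40320
  -> return 40320
-> return 40320

Final answer: 40320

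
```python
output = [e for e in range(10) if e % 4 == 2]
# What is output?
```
Trace:
  e=0
  e=1
  e=2
  e=3
  e=4
  e=5
  e=6
  e=7
  e=8
  e=9
  output=[2, 6]

Final answer: [2, 6]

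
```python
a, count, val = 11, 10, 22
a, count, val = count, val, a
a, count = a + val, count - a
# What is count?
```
Trace:
  a=11, count=10, val=22
  a=10, count=22, val=11
  a=21, count=12, val=11

Final answer: 12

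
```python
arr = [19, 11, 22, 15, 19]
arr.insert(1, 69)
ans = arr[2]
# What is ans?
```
Trace:
  arr=[19, 11, 22, 15, 19]
  arr=[19, 69, 11, 22, 15, 19]
  arr=[19, 69, 11, 22, 15, 19], ans=11

Final answer: 11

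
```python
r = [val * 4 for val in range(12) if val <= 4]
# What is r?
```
Trace:
  val=0
  val=1
  val=2
  val=3
  val=4
  val=5
  val=6
  val=7
  val=8
  val=9
  val=10
  val=11
  r=[0, 4, 8, 12, 16]

Final answer: [0, 4, 8, 12, 16]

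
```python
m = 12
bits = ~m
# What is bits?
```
Trace:
  m=12
  m=12, bits=-13

Final answer: -13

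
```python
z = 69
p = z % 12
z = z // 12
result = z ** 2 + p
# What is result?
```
Trace:
  z=69
  z=69, p=9
  z=5, p=9
  z=5, p=9, result=34

Final answer: 34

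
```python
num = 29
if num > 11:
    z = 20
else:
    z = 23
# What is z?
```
Trace:
  num=29
  num=29, z=20

Final answer: 20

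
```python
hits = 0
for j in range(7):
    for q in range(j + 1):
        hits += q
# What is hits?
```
Trace:
  hits=0
  hits=0, j=0, q=0
  hits=0, j=1, q=0
  hits=1, j=1, q=1
  hits=1, j=2, q=0
  hits=2, j=2, q=1
  hits=4, j=2, q=2
  hits=4, j=3, q=0
  hits=5, j=3, q=1
  hits=7, j=3, q=2
  hits=10, j=3, q=3
  hits=10, j=4, q=0
  hits=11, j=4, q=1
  hits=13, j=4, q=2
  hits=16, j=4, q=3
  hits=20, j=4, q=4
  hits=20, j=5, q=0
  hits=21, j=5, q=1
  hits=23, j=5, q=2
  hits=26, j=5, q=3
  hits=30, j=5, q=4
  hits=35, j=5, q=5
  hits=35, j=6, q=0
  hits=36, j=6, q=1
  hits=38, j=6, q=2
  hits=41, j=6, q=3
  hits=45, j=6, q=4
  hits=50, j=6, q=5
  hits=56, j=6, q=6

Final answer: 56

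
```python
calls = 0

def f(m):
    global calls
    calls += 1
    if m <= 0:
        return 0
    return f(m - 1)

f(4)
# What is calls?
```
Call trace:
f(m=4)
  f(m=3)
    f(m=2)
      f(m=1)
        f(m=0)
        -> return 0
      -> return 0
    -> return 0
  -> return 0
-> return 0

calls is incremented once per call. f is entered once for each m = 4, 3, 2, 1, 0 (the m <= 0 call returns without recursing), i.e. 4 + 1 calls.
calls = 5

Final answer: 5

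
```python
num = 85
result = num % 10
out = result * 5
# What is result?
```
Trace:
  num=85
  num=85, result=5
  num=85, result=5, out=25

Final answer: 5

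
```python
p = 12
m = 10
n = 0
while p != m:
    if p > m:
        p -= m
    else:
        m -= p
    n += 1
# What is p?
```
Trace:
  p=12
  p=12, m=10
  p=12, m=10, n=0
  p=2, m=10, n=1
  p=2, m=8, n=2
  p=2, m=6, n=3
  p=2, m=4, n=4
  p=2, m=2, n=5

Final answer: 2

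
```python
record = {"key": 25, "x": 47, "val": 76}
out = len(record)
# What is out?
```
Trace:
  record={'key': 25, 'x': 47, 'val': 76}
  record={'key': 25, 'x': 47, 'val': 76}, out=3

Final answer: 3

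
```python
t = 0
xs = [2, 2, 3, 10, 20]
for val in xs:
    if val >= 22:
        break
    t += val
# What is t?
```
Trace:
  t=0
  t=2, val=2
  t=4, val=2
  t=7, val=3
  t=17, val=10
  t=37, val=20

Final answer: 37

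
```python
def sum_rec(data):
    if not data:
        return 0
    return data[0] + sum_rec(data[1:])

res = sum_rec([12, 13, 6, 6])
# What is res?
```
Call trace:
sum_rec(data=[12, 13, 6, 6])
  sum_rec(data=[13, 6, 6])
    sum_rec(data=[6, 6])
      sum_rec(data=[6])
        sum_rec(data=[])
        -> return 0
      -> return 6
    -> return 12
  -> return 25
-> return 37

Final answer: 37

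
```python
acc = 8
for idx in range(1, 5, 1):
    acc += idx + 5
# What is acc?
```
Trace:
  acc=8
  acc=14, idx=1
  acc=21, idx=2
  acc=29, idx=3
  acc=38, idx=4

Final answer: 38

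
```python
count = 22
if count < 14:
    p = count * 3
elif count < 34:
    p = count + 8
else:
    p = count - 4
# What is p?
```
Trace:
  count=22
  count=22, p=30

Final answer: 30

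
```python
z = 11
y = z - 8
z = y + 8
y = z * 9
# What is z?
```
Trace:
  z=11
  z=11, y=3
  z=11, y=3
  z=11, y=99

Final answer: 11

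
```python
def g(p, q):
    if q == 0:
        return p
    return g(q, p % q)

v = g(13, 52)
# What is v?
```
Call trace:
g(p=13, q=52)
  g(p=52, q=13)
    g(p=13, q=0)
    -> return 13
  -> return 13
-> return 13

Final answer: 13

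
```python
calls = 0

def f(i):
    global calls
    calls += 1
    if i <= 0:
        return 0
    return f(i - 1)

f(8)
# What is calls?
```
Call trace:
f(i=8)
  f(i=7)
    f(i=6)
      f(i=5)
        f(i=4)
          f(i=3)
            f(i=2)
              f(i=1)
                f(i=0)
                -> return 0
              -> return 0
            -> return 0
          -> return 0
        -> return 0
      -> return 0
    -> return 0
  -> return 0
-> return 0

calls is incremented once per call. f is entered once for each i = 8, 7, 6, 5, 4, 3, 2, 1, 0 (the i <= 0 call returns without recursing), i.e. 8 + 1 calls.
calls = 9

Final answer: 9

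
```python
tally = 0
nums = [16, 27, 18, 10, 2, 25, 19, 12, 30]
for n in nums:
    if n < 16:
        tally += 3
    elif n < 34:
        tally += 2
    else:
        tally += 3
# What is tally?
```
Trace:
  tally=0
  tally=2, n=16
  tally=4, n=27
  tally=6, n=18
  tally=9, n=10
  tally=12, n=2
  tally=14, n=25
  tally=16, n=19
  tally=19, n=12
  tally=21, n=30

Final answer: 21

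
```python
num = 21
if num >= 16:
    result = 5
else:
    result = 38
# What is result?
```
Trace:
  num=21
  num=21, result=5

Final answer: 5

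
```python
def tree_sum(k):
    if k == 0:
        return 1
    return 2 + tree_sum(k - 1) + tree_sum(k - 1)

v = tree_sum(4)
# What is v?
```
Call trace (a repeated sub-call is expanded the first time; later identical calls just restate its return value):
tree_sum(k=4)
  tree_sum(k=3)
    tree_sum(k=2)
      tree_sum(k=1)
        tree_sum(k=0)
        -> return 1
        tree_sum(k=0)
        -> return 1
      -> return 4
      tree_sum(k=1) -> return 4  (same call as traced above)
    -> return 10
    tree_sum(k=2) -> return 10  (same call as traced above)
  -> return 22
  tree_sum(k=3) -> return 22  (same call as traced above)
-> return 46

Final answer: 46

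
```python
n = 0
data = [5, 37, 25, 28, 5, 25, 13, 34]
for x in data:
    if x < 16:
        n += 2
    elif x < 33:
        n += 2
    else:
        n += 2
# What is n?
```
Trace:
  n=0
  n=2, x=5
  n=4, x=37
  n=6, x=25
  n=8, x=28
  n=10, x=5
  n=12, x=25
  n=14, x=13
  n=16, x=34

Final answer: 16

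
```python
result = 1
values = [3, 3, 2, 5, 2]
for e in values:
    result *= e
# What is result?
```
Trace:
  result=1
  result=3, e=3
  result=9, e=3
  result=18, e=2
  result=90, e=5
  result=180, e=2

Final answer: 180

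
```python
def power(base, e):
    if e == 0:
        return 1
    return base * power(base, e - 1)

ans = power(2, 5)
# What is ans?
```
Call trace:
power(base=2, e=5)
  power(base=2, e=4)
    power(base=2, e=3)
      power(base=2, e=2)
        power(base=2, e=1)
          power(base=2, e=0)
          -> return 1
        -> return 2
      -> return 4
    -> return 8
  -> return 16
-> return 32

Final answer: 32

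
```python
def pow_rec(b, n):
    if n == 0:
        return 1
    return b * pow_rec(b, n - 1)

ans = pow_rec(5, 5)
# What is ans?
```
Call trace:
pow_rec(b=5, n=5)
  pow_rec(b=5, n=4)
    pow_rec(b=5, n=3)
      pow_rec(b=5, n=2)
        pow_rec(b=5, n=1)
          pow_rec(b=5, n=0)
          -> return 1
        -> return 5
      -> return 25
    -> return 125
  -> return 625
-> return 3125

Final answer: 3125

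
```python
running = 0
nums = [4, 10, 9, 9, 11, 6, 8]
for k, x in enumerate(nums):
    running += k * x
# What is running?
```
Trace:
  running=0
  running=0, k=0, x=4
  running=10, k=1, x=10
  running=28, k=2, x=9
  running=55, k=3, x=9
  running=99, k=4, x=11
  running=129, k=5, x=6
  running=177, k=6, x=8

Final answer: 177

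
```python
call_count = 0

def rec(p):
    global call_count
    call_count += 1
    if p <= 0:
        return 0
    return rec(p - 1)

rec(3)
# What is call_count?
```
Call trace:
rec(p=3)
  rec(p=2)
    rec(p=1)
      rec(p=0)
      -> return 0
    -> return 0
  -> return 0
-> return 0

call_count is incremented once per call. rec is entered once for each p = 3, 2, 1, 0 (the p <= 0 call returns without recursing), i.e. 3 + 1 calls.
call_count = 4

Final answer: 4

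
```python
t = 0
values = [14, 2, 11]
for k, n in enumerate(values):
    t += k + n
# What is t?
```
Trace:
  t=0
  t=14, k=0, n=14
  t=17, k=1, n=2
  t=30, k=2, n=11

Final answer: 30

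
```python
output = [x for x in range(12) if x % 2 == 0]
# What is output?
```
Trace:
  x=0
  x=1
  x=2
  x=3
  x=4
  x=5
  x=6
  x=7
  x=8
  x=9
  x=10
  x=11
  output=[0, 2, 4, 6, 8, 10]

Final answer: [0, 2, 4, 6, 8, 10]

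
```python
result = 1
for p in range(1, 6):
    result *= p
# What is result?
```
Trace:
  result=1
  result=1, p=1
  result=2, p=2
  result=6, p=3
  result=24, p=4
  result=120, p=5

Final answer: 120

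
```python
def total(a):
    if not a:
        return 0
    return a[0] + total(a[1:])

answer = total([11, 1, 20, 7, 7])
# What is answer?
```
Call trace:
total(a=[11, 1, 20, 7, 7])
  total(a=[1, 20, 7, 7])
    total(a=[20, 7, 7])
      total(a=[7, 7])
        total(a=[7])
          total(a=[])
          -> return 0
        -> return 7
      -> return 14
    -> return 34
  -> return 35
-> return 46

Final answer: 46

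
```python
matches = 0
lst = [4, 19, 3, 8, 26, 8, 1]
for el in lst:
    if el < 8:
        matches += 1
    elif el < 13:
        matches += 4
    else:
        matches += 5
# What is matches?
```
Trace:
  matches=0
  matches=1, el=4
  matches=6, el=19
  matches=7, el=3
  matches=11, el=8
  matches=16, el=26
  matches=20, el=8
  matches=21, el=1

Final answer: 21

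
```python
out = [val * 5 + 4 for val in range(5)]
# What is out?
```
Trace:
  val=0
  val=1
  val=2
  val=3
  val=4
  out=[4, 9, 14, 19, 24]

Final answer: [4, 9, 14, 19, 24]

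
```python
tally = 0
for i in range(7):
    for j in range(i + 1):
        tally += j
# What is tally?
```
Trace:
  tally=0
  tally=0, i=0, j=0
  tally=0, i=1, j=0
  tally=1, i=1, j=1
  tally=1, i=2, j=0
  tally=2, i=2, j=1
  tally=4, i=2, j=2
  tally=4, i=3, j=0
  tally=5, i=3, j=1
  tally=7, i=3, j=2
  tally=10, i=3, j=3
  tally=10, i=4, j=0
  tally=11, i=4, j=1
  tally=13, i=4, j=2
  tally=16, i=4, j=3
  tally=20, i=4, j=4
  tally=20, i=5, j=0
  tally=21, i=5, j=1
  tally=23, i=5, j=2
  tally=26, i=5, j=3
  tally=30, i=5, j=4
  tally=35, i=5, j=5
  tally=35, i=6, j=0
  tally=36, i=6, j=1
  tally=38, i=6, j=2
  tally=41, i=6, j=3
  tally=45, i=6, j=4
  tally=50, i=6, j=5
  tally=56, i=6, j=6

Final answer: 56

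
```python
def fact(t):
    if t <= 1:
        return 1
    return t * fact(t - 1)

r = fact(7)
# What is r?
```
Call trace:
fact(t=7)
  fact(t=6)
    fact(t=5)
      fact(t=4)
        fact(t=3)
          fact(t=2)
            fact(t=1)
            -> return 1
          -> return 2
        -> return 6
      -> return 24
    -> return 120
  -> return 720
-> return 5040

Final answer: 5040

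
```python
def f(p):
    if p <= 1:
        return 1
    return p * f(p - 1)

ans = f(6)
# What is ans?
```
Call trace:
f(p=6)
  f(p=5)
    f(p=4)
      f(p=3)
        f(p=2)
          f(p=1)
          -> return 1
        -> return 2
      -> return 6
    -> return 24
  -> return 120
-> return 720

Final answer: 720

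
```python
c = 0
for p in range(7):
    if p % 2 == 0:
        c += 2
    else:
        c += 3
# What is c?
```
Trace:
  c=0
  c=2, p=0
  c=5, p=1
  c=7, p=2
  c=10, p=3
  c=12, p=4
  c=15, p=5
  c=17, p=6

Final answer: 17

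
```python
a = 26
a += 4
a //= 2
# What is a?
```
Trace:
  a=26
  a=30
  a=15

Final answer: 15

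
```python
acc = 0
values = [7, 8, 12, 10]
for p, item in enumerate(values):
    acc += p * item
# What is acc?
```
Trace:
  acc=0
  acc=0, p=0, item=7
  acc=8, p=1, item=8
  acc=32, p=2, item=12
  acc=62, p=3, item=10

Final answer: 62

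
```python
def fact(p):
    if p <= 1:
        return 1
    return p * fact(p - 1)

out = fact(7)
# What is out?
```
Call trace:
fact(p=7)
  fact(p=6)
    fact(p=5)
      fact(p=4)
        fact(p=3)
          fact(p=2)
            fact(p=1)
            -> return 1
          -> return 2
        -> return 6
      -> return 24
    -> return 120
  -> return 720
-> return 5040

Final answer: 5040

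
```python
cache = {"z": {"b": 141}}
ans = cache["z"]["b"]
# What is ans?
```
Trace:
  cache={'z': {'b': 141}}
  cache={'z': {'b': 141}}, ans=141

Final answer: 141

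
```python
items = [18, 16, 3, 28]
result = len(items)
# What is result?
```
Trace:
  items=[18, 16, 3, 28]
  items=[18, 16, 3, 28], result=4

Final answer: 4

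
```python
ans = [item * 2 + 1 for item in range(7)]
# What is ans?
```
Trace:
  item=0
  item=1
  item=2
  item=3
  item=4
  item=5
  item=6
  ans=[1, 3, 5, 7, 9, 11, 13]

Final answer: [1, 3, 5, 7, 9, 11, 13]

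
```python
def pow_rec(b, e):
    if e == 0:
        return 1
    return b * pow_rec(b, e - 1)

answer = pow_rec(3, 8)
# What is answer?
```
Call trace:
pow_rec(b=3, e=8)
  pow_rec(b=3, e=7)
    pow_rec(b=3, e=6)
      pow_rec(b=3, e=5)
        pow_rec(b=3, e=4)
          pow_rec(b=3, e=3)
            pow_rec(b=3, e=2)
              pow_rec(b=3, e=1)
                pow_rec(b=3, e=0)
                -> return 1
              -> return 3
            -> return 9
          -> return 27
        -> return 81
      -> return 243
    -> return 729
  -> return 2187
-> return 6561

Final answer: 6561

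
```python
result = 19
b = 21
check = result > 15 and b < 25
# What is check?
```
Trace:
  result=19
  result=19, b=21
  result=19, b=21, check=True

Final answer: True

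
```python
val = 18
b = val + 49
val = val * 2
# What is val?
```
Trace:
  val=18
  val=18, b=67
  val=36, b=67

Final answer: 36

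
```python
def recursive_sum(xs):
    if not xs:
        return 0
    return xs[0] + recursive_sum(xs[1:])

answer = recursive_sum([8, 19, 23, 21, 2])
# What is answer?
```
Call trace:
recursive_sum(xs=[8, 19, 23, 21, 2])
  recursive_sum(xs=[19, 23, 21, 2])
    recursive_sum(xs=[23, 21, 2])
      recursive_sum(xs=[21, 2])
        recursive_sum(xs=[2])
          recursive_sum(xs=[])
          -> return 0
        -> return 2
      -> return 23
    -> return 46
  -> return 65
-> return 73

Final answer: 73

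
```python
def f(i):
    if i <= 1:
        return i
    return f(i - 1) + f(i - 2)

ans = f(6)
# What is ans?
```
Call trace (a repeated sub-call is expanded the first time; later identical calls just restate its return value):
f(i=6)
  f(i=5)
    f(i=4)
      f(i=3)
        f(i=2)
          f(i=1)
          -> return 1
          f(i=0)
          -> return 0
        -> return 1
        f(i=1)
        -> return 1
      -> return 2
      f(i=2) -> return 1  (same call as traced above)
    -> return 3
    f(i=3) -> return 2  (same call as traced above)
  -> return 5
  f(i=4) -> return 3  (same call as traced above)
-> return 8

Final answer: 8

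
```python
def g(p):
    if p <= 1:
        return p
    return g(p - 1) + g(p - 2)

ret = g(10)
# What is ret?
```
Call trace (a repeated sub-call is expanded the first time; later identical calls just restate its return value):
g(p=10)
  g(p=9)
    g(p=8)
      g(p=7)
        g(p=6)
          g(p=5)
            g(p=4)
              g(p=3)
                g(p=2)
                  g(p=1)
                  -> return 1
                  g(p=0)
                  -> return 0
                -> return 1
                g(p=1)
                -> return 1
              -> return 2
              g(p=2) -> return 1  (same call as traced above)
            -> return 3
            g(p=3) -> return 2  (same call as traced above)
          -> return 5
          g(p=4) -> return 3  (same call as traced above)
        -> return 8
        g(p=5) -> return 5  (same call as traced above)
      -> return 13
      g(p=6) -> return 8  (same call as traced above)
    -> return 21
    g(p=7) -> return 13  (same call as traced above)
  -> return 34
  g(p=8) -> return 21  (same call as traced above)
-> return 55

Final answer: 55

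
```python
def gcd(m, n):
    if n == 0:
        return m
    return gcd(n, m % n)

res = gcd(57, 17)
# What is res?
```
Call trace:
gcd(m=57, n=17)
  gcd(m=17, n=6)
    gcd(m=6, n=5)
      gcd(m=5, n=1)
        gcd(m=1, n=0)
        -> return 1
      -> return 1
    -> return 1
  -> return 1
-> return 1

Final answer: 1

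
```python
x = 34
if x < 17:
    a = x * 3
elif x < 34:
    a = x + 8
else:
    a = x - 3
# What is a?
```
Trace:
  x=34
  x=34, a=31

Final answer: 31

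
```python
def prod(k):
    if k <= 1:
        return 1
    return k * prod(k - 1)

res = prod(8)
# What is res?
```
Call trace:
prod(k=8)
  prod(k=7)
    prod(k=6)
      prod(k=5)
        prod(k=4)
          prod(k=3)
            prod(k=2)
              prod(k=1)
              -> return 1
            -> return 2
          -> return 6
        -> return 24
      -> return 120
    -> return 720
  -> return 5040
-> return 40320

Final answer: 40320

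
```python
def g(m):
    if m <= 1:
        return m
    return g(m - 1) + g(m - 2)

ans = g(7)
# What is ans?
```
Call trace (a repeated sub-call is expanded the first time; later identical calls just restate its return value):
g(m=7)
  g(m=6)
    g(m=5)
      g(m=4)
        g(m=3)
          g(m=2)
            g(m=1)
            -> return 1
            g(m=0)
            -> return 0
          -> return 1
          g(m=1)
          -> return 1
        -> return 2
        g(m=2) -> return 1  (same call as traced above)
      -> return 3
      g(m=3) -> return 2  (same call as traced above)
    -> return 5
    g(m=4) -> return 3  (same call as traced above)
  -> return 8
  g(m=5) -> return 5  (same call as traced above)
-> return 13

Final answer: 13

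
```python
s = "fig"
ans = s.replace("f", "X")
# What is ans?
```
Trace:
  s='fig'
  s='fig', ans='Xig'

Final answer: 'Xig'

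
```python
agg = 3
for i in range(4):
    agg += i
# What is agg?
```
Trace:
  agg=3
  agg=3, i=0
  agg=4, i=1
  agg=6, i=2
  agg=9, i=3

Final answer: 9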